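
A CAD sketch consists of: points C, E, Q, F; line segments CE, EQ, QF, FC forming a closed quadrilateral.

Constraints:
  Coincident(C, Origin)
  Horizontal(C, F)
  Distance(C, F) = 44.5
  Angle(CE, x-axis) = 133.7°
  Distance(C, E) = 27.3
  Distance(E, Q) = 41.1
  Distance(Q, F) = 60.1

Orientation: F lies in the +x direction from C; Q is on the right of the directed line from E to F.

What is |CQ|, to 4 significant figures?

23.94

C is at the origin; CF is horizontal with |CF| = 44.5 and F in +x, so F = (44.5, 0). CE runs at 133.7° with |CE| = 27.3, so E = (-18.86, 19.74). Q is determined by |EQ| = 41.1 and |QF| = 60.1 together: it lies at the intersection of circle(E, 41.1) and circle(F, 60.1). With |EF| = 66.36, the foot of the radical line on EF is 18.70 from E and the perpendicular offset is √(41.1² − 18.70²) = 36.60. Taking the right-of-EF solution: Q = (-11.90, -20.77).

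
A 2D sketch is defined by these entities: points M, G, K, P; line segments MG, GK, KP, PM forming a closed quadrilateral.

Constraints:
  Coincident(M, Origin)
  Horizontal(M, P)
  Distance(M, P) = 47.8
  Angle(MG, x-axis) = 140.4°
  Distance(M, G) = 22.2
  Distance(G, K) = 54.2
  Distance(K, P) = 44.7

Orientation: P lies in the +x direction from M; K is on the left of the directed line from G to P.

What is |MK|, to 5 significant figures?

50.787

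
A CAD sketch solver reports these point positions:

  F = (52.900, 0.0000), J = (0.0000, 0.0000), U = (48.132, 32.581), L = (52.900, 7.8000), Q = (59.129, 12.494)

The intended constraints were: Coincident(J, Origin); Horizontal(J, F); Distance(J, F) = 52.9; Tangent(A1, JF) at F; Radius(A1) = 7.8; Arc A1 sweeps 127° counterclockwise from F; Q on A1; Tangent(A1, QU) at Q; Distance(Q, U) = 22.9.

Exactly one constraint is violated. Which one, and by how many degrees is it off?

Tangent(A1, QU) at Q — off by 8.30°.

J = (0.00, 0.00) ✓; J.y = 0.00, F.y = 0.00 ✓; |JF| = 52.90 ✓; ∠(LF, FJ) = 90.00° ✓; |LF| = 7.800 ✓; bearing(L→Q) − bearing(L→F) = 127.0° ✓; |LQ| = 7.800 ✓; ∠(LQ, QU) = 98.30° ✗; |QU| = 22.90 ✓.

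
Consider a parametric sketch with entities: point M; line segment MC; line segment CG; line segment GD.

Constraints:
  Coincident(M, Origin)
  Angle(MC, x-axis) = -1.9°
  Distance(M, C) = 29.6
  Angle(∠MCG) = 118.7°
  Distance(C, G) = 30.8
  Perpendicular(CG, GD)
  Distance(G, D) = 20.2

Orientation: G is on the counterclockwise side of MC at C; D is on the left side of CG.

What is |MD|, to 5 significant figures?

45.382

∠MCG = 118.7°, so CG runs at -1.9° + (180° − 118.7°) = 59.400° from the x-axis; with |CG| = 30.8, G = C + 30.8·(cos 59.400°, sin 59.400°) = (45.262, 25.529). CG ⟂ GD; with |GD| = 20.2 on the left of CG, D = G + 20.2·(-0.86074, 0.50904) = (27.875, 35.812). Then |MD| = |D − M| = 45.382.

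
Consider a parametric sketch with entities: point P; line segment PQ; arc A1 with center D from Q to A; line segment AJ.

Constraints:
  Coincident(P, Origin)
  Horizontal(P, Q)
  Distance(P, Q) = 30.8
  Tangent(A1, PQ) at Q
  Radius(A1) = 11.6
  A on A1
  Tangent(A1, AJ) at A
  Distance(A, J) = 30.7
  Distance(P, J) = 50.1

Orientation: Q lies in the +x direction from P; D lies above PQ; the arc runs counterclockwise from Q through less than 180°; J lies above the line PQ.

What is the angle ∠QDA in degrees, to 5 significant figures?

122.02°

Checks: ∠(DQ, QP) = 90.00° ✓; |DQ| = 11.60 ✓; |DA| = 11.60 ✓; ∠(DA, AJ) = 90.00° ✓; |AJ| = 30.70 ✓; |PJ| = 50.10 ✓.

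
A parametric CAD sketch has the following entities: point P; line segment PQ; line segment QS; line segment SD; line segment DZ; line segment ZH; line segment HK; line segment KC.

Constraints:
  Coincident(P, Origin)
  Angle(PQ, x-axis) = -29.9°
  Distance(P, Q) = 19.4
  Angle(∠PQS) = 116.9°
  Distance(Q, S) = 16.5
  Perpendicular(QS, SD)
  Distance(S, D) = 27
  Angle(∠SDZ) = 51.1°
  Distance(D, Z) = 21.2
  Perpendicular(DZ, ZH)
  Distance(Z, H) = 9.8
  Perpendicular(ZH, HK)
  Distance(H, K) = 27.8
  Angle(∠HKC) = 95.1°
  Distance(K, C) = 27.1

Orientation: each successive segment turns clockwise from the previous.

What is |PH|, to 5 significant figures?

18.690

∠SDZ = 51.1° gives DZ at 48.100° from the x-axis; with |DZ| = 21.2, Z = (3.1493, -8.9556). DZ ⟂ ZH, so ZH runs at -41.900°; with |ZH| = 9.8, H = (10.444, -15.500). Then |PH| = |H − P| = 18.690.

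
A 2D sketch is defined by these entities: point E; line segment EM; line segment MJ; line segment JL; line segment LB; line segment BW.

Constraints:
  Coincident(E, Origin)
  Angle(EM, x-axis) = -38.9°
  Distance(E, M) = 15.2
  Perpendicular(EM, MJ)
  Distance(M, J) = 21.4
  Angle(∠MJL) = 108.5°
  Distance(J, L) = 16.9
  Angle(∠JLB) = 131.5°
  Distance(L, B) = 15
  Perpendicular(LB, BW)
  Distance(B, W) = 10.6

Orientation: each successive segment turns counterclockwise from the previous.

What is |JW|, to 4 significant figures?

26.28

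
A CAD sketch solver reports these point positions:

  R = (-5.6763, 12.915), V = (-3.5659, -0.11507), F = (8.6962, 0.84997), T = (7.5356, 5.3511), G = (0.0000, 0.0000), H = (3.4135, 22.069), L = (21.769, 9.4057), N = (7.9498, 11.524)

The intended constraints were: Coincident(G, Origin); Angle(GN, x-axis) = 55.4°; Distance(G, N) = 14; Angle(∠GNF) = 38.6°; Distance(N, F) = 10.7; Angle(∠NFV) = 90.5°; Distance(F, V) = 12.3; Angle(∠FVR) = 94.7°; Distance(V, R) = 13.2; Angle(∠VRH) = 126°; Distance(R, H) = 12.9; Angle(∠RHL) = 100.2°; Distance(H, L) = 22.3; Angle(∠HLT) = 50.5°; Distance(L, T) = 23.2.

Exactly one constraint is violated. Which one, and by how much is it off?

Distance(L, T) = 23.2 — off by 8.40.

G = (0.00, 0.00) ✓; GN at 55.40° ✓; |GN| = 14.00 ✓; ∠GNF = 38.60° ✓; |NF| = 10.70 ✓; ∠NFV = 90.50° ✓; |FV| = 12.30 ✓; ∠FVR = 94.70° ✓; |VR| = 13.20 ✓; ∠VRH = 126.0° ✓; |RH| = 12.90 ✓; ∠RHL = 100.2° ✓; |HL| = 22.30 ✓; ∠HLT = 50.50° ✓; |LT| = 14.80 ✗.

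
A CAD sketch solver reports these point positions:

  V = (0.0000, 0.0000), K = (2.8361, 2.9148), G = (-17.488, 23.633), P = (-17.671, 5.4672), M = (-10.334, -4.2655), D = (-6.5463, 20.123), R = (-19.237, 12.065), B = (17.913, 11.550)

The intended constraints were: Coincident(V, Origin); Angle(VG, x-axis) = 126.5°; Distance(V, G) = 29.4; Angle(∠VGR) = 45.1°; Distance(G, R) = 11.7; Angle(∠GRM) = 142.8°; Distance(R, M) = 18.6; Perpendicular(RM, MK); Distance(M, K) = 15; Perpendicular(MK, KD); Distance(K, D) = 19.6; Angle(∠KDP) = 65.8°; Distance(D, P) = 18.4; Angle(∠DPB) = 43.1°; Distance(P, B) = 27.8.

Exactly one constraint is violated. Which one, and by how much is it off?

Distance(P, B) = 27.8 — off by 8.30.

V = (0.00, 0.00) ✓; VG at 126.5° ✓; |VG| = 29.40 ✓; ∠VGR = 45.10° ✓; |GR| = 11.70 ✓; ∠GRM = 142.8° ✓; |RM| = 18.60 ✓; ∠(RM, MK) = 90.00° ✓; |MK| = 15.00 ✓; ∠(MK, KD) = 90.00° ✓; |KD| = 19.60 ✓; ∠KDP = 65.80° ✓; |DP| = 18.40 ✓; ∠DPB = 43.10° ✓; |PB| = 36.10 ✗.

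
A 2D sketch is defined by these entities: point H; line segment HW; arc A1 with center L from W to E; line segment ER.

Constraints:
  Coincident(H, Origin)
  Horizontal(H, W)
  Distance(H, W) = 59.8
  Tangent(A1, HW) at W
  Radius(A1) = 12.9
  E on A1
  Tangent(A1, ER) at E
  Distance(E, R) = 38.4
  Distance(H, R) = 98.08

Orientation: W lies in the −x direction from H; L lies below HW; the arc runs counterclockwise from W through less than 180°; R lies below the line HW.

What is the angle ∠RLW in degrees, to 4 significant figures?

133.4°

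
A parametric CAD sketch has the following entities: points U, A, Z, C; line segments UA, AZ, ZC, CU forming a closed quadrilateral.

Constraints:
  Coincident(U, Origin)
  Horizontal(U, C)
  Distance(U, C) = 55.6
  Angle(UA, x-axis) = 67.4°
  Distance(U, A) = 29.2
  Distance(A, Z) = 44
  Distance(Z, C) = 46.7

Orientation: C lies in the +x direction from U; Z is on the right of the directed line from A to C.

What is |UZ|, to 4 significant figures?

20.90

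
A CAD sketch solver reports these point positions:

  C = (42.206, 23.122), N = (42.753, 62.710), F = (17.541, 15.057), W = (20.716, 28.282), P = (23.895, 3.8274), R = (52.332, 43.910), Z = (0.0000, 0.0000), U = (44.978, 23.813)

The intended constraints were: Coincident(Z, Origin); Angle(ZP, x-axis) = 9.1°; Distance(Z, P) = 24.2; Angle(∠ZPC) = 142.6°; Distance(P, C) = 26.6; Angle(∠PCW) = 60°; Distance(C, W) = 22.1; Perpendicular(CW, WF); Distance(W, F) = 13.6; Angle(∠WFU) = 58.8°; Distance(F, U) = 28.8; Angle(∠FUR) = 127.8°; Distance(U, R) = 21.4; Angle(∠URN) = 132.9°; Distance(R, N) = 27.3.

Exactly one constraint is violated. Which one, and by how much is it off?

Distance(R, N) = 27.3 — off by 6.20.

Z = (0.00, 0.00) ✓; ZP at 9.100° ✓; |ZP| = 24.20 ✓; ∠ZPC = 142.6° ✓; |PC| = 26.60 ✓; ∠PCW = 60.00° ✓; |CW| = 22.10 ✓; ∠(CW, WF) = 90.00° ✓; |WF| = 13.60 ✓; ∠WFU = 58.80° ✓; |FU| = 28.80 ✓; ∠FUR = 127.8° ✓; |UR| = 21.40 ✓; ∠URN = 132.9° ✓; |RN| = 21.10 ✗.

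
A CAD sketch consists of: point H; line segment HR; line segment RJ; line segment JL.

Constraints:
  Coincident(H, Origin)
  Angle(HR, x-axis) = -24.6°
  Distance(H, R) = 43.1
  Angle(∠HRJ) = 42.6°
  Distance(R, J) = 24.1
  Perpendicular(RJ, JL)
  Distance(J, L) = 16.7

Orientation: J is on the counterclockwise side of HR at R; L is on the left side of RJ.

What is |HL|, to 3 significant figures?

14.6

H is at the origin; HR runs at -24.6° with length 43.1, so R = 43.1·(cos -24.6°, sin -24.6°) = (39.2, -17.9). ∠HRJ = 42.6°, so RJ runs at -24.6° + (180° − 42.6°) = 113° from the x-axis; with |RJ| = 24.1, J = R + 24.1·(cos 113°, sin 113°) = (29.8, 4.28). RJ is perpendicular to JL; with |JL| = 16.7 on the left of RJ, L = J + 16.7·(-0.922, -0.388) = (14.5, -2.20). Then |HL| = |L − H| = 14.6.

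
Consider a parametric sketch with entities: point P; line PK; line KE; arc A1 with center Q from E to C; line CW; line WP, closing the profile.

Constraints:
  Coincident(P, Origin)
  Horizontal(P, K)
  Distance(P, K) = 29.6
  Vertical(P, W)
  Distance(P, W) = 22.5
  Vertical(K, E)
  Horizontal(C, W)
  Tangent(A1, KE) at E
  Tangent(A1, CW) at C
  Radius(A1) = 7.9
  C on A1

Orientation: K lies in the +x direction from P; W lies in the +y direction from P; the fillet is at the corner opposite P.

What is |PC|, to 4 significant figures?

31.26

The virtual corner opposite P is at (29.60, 22.50). Tangency of A1 to KE means the radius QE is perpendicular to KE and A1 meets CW tangentially, so QC is at right angles to CW, with radius 7.9, so the center Q sits 7.9 in from both sides at Q = (21.70, 14.60). That places the tangent points at E = (29.60, 14.60) on KE and C = (21.70, 22.50) on CW. Then |PC| = |C − P| = 31.26.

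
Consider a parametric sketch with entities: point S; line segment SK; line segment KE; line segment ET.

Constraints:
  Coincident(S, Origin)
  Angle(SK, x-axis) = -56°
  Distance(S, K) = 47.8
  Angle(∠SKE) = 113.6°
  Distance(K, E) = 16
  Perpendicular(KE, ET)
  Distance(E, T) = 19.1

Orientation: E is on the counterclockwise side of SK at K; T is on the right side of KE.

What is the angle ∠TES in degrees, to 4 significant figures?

141.3°

∠SKE = 113.6°, so KE runs at -56.0° + (180° − 113.6°) = 10.40° from the x-axis; with |KE| = 16.0, E = K + 16.0·(cos 10.40°, sin 10.40°) = (42.47, -36.74). KE is perpendicular to ET; with |ET| = 19.1 on the right of KE, T = E + 19.1·(0.1805, -0.9836) = (45.91, -55.53). Then cos ∠TES = ET·ES / (|ET||ES|), giving 141.3°.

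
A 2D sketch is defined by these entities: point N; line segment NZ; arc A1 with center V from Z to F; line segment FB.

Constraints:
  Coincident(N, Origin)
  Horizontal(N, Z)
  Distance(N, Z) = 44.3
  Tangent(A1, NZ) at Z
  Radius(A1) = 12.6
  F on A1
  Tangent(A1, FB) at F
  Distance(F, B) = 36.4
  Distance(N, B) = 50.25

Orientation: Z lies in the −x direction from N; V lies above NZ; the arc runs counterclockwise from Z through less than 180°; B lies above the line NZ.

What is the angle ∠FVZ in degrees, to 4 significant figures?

75.50°

Checks: |VF| = 12.60 ✓; ∠(VF, FB) = 90.00° ✓; |FB| = 36.40 ✓; |NB| = 50.25 ✓.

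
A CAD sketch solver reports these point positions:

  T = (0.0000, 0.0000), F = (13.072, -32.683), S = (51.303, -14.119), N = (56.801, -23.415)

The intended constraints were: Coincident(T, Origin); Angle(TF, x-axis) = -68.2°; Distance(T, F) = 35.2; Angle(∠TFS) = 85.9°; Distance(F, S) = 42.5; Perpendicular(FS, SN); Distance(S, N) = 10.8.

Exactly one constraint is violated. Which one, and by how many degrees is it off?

Perpendicular(FS, SN) — off by 4.70°.

T = (0.00, 0.00) ✓; TF at -68.20° ✓; |TF| = 35.20 ✓; ∠TFS = 85.90° ✓; |FS| = 42.50 ✓; ∠(FS, SN) = 85.30° ✗; |SN| = 10.80 ✓.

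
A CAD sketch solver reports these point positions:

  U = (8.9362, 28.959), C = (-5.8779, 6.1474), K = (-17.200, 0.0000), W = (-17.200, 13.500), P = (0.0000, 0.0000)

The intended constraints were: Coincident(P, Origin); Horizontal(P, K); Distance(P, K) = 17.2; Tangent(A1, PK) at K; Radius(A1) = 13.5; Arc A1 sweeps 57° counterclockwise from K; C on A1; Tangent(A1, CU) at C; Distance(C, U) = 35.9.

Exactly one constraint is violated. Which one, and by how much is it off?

Distance(C, U) = 35.9 — off by 8.70.

P = (0.00, 0.00) ✓; P.y = 0.00, K.y = 0.00 ✓; |PK| = 17.20 ✓; ∠(WK, KP) = 90.00° ✓; |WK| = 13.50 ✓; bearing(W→C) − bearing(W→K) = 57.00° ✓; |WC| = 13.50 ✓; ∠(WC, CU) = 90.00° ✓; |CU| = 27.20 ✗.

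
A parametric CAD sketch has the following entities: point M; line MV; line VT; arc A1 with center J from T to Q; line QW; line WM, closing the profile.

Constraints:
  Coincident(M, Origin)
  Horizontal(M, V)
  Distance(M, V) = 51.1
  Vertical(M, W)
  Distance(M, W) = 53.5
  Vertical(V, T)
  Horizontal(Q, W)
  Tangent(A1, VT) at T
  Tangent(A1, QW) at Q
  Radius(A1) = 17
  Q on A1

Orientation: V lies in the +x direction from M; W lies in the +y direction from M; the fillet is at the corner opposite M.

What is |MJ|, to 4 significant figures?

49.95

MW is vertical with |MW| = 53.5 and W on the +y side, so W = (0.000, 53.50). The virtual corner opposite M is at (51.10, 53.50). The tangent condition forces JT to be normal to VT and since A1 is tangent to QW there, JQ ⟂ QW, with radius 17.0, so the center J sits 17.0 in from both sides at J = (34.10, 36.50). Then |MJ| = |J − M| = 49.95.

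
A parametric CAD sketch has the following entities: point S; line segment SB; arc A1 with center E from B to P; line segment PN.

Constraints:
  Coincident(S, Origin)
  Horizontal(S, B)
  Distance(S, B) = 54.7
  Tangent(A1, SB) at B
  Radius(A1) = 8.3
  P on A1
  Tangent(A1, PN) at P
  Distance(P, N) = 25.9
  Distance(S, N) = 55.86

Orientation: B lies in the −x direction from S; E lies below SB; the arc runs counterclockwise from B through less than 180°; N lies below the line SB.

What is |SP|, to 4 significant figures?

62.60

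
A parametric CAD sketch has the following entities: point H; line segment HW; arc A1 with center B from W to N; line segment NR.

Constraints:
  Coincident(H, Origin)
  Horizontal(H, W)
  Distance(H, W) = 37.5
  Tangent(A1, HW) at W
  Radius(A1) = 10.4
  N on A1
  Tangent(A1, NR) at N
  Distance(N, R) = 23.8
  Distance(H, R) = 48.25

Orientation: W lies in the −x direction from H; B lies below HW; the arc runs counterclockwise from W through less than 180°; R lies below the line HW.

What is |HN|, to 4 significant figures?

48.83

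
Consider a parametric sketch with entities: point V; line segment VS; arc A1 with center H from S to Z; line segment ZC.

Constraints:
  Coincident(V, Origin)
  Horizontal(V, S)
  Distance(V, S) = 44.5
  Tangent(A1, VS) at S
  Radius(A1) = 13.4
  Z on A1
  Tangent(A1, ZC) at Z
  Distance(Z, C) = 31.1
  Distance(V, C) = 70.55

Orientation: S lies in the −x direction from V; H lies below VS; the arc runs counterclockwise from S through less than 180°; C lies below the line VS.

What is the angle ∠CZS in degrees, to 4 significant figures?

131.0°

Checks: V = (0.00, 0.00) ✓; |HZ| = 13.40 ✓; ∠(HZ, ZC) = 90.00° ✓; |ZC| = 31.10 ✓; |VC| = 70.55 ✓.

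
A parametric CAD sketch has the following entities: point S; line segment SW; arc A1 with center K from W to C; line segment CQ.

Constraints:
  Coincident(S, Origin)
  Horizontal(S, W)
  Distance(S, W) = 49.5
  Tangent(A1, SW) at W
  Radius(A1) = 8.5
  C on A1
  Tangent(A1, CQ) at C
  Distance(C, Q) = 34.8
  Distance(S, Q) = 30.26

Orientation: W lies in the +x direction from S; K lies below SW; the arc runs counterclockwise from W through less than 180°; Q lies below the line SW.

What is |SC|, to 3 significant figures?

44.0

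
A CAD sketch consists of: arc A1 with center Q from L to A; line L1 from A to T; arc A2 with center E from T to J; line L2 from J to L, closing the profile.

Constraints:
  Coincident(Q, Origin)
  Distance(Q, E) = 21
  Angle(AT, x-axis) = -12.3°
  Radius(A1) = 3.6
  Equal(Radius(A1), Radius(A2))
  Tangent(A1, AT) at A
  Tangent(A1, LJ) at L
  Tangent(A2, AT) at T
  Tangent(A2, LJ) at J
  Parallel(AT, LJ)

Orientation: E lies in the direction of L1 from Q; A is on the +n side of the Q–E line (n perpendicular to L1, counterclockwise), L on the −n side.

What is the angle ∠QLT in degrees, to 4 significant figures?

71.08°

Tangency of A1 to both parallel lines with radius 3.6 puts A and L at Q ± 3.6·n: A = (0.7669, 3.517), L = (-0.7669, -3.517). Equal radii place T and J the same way about E: T = E + 3.6·n = (21.28, -0.9563), J = E − 3.6·n = (19.75, -7.991). Then cos ∠QLT = LQ·LT / (|LQ||LT|), giving 71.08°.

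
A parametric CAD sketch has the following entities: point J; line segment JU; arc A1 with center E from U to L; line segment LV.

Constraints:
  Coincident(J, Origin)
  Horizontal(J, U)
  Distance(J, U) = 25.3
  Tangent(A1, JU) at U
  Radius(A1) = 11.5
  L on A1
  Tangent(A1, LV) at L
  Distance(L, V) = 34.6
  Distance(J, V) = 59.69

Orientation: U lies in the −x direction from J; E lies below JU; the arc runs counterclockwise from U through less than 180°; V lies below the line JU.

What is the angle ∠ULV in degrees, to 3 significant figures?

137°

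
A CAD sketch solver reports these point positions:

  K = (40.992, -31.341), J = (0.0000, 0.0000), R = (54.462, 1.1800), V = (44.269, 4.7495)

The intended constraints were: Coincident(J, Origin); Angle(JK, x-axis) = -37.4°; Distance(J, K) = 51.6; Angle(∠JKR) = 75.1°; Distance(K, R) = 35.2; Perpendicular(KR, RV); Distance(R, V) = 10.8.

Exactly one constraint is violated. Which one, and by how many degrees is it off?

Perpendicular(KR, RV) — off by 3.20°.

J = (0.00, 0.00) ✓; JK at -37.40° ✓; |JK| = 51.60 ✓; ∠JKR = 75.10° ✓; |KR| = 35.20 ✓; ∠(KR, RV) = 93.20° ✗; |RV| = 10.80 ✓.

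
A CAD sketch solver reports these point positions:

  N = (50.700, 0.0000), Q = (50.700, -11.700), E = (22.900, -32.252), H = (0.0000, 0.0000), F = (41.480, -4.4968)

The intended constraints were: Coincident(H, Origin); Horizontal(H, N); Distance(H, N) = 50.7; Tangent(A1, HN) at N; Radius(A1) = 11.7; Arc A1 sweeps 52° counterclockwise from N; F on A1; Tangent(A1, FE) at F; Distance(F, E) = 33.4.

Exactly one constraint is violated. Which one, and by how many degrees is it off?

Tangent(A1, FE) at F — off by 4.20°.

H = (0.00, 0.00) ✓; H.y = 0.00, N.y = 0.00 ✓; |HN| = 50.70 ✓; ∠(QN, NH) = 90.00° ✓; |QN| = 11.70 ✓; bearing(Q→F) − bearing(Q→N) = 52.00° ✓; |QF| = 11.70 ✓; ∠(QF, FE) = 85.80° ✗; |FE| = 33.40 ✓.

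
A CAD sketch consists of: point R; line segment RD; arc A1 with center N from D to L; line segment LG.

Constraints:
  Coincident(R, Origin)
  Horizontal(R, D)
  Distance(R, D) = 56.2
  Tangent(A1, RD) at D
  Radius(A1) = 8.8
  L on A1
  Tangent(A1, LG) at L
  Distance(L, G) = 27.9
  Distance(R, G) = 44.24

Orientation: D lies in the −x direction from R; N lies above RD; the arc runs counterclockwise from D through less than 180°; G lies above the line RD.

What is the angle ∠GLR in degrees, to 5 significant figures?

63.682°

R is at the origin; R and D share the same y with |RD| = 56.2 and D on the −x side, so D = (-56.200, 0.0000). Since A1 is tangent to RD there, ND ⟂ RD, so N = D + (0, 8.8) = (-56.200, 8.8000). Since NL ⟂ LG (tangency), |NG| = √(8.8² + 27.9²) = 29.255 regardless of where L sits on A1. So G lies on both circle(R, 44.24) and circle(N, 29.255); the above-RD intersection is G = (-34.191, 28.074). L is the foot of the tangent from G: L = (-48.680, 4.2303).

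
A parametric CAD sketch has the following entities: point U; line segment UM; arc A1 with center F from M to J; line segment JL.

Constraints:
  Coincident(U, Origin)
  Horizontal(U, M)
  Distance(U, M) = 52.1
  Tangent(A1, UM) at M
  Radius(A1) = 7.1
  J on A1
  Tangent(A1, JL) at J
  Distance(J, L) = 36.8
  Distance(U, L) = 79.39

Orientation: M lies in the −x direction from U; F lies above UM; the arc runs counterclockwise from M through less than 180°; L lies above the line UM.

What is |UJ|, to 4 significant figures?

47.70

Checks: |FJ| = 7.100 ✓; ∠(FJ, JL) = 90.00° ✓; |JL| = 36.80 ✓; |UL| = 79.39 ✓.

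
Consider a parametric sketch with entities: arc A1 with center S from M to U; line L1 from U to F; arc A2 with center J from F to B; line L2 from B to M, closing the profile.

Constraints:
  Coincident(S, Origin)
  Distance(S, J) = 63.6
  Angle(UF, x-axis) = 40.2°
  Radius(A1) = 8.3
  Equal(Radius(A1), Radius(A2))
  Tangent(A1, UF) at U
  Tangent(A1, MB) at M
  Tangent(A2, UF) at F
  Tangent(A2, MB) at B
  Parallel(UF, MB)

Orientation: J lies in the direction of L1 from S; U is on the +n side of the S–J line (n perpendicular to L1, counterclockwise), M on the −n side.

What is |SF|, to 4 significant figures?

64.14

The slot axis is L1's direction at 40.2°, so u = (cos 40.2°, sin 40.2°) = (0.7638, 0.6455) and n = (−sin 40.2°, cos 40.2°) = (-0.6455, 0.7638). S is at the origin and J lies 63.6 along u from S, so J = 63.6·u = (48.58, 41.05). Tangency of A1 to both parallel lines with radius 8.3 puts U and M at S ± 8.3·n: U = (-5.357, 6.340), M = (5.357, -6.340). Equal radii place F and B the same way about J: F = J + 8.3·n = (43.22, 47.39), B = J − 8.3·n = (53.93, 34.71). Then |SF| = |F − S| = 64.14.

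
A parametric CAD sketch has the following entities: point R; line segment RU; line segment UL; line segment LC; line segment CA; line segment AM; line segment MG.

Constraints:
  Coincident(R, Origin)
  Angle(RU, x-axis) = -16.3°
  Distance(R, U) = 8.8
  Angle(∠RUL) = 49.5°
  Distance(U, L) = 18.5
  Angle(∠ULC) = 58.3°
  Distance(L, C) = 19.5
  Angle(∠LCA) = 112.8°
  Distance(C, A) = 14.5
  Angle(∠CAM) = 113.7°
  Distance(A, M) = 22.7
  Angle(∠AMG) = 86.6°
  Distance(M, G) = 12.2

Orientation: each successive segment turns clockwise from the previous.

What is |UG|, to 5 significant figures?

10.011

∠CAM = 113.7° gives AM at -42.000° from the x-axis; with |AM| = 22.7, M = (22.540, -2.3288). ∠AMG = 86.6° gives MG at -135.40° from the x-axis; with |MG| = 12.2, G = (13.854, -10.895). Then |UG| = |G − U| = 10.011.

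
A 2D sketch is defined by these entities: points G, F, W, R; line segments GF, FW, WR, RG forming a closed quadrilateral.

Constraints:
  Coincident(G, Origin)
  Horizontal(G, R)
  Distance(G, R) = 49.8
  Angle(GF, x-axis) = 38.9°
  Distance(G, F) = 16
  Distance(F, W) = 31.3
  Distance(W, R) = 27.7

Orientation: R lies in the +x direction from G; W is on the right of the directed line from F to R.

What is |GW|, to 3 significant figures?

32.8

G is at the origin; G and R share the same y with |GR| = 49.8 and R in +x, so R = (49.8, 0). GF runs at 38.9° with |GF| = 16.0, so F = (12.5, 10.0). W is determined by |FW| = 31.3 and |WR| = 27.7 together: it lies at the intersection of circle(F, 31.3) and circle(R, 27.7). With |FR| = 38.7, the foot of the radical line on FR is 22.1 from F and the perpendicular offset is √(31.3² − 22.1²) = 22.2. Taking the right-of-FR solution: W = (28.0, -17.1).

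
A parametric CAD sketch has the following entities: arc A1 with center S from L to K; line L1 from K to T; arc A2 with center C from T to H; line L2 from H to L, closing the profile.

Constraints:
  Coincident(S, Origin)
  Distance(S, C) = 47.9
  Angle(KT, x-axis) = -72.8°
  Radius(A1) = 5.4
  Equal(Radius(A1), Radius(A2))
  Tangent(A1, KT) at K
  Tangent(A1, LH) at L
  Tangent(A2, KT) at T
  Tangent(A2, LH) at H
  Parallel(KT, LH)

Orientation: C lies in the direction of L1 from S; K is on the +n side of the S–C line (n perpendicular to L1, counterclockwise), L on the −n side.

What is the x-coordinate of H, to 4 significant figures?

9.006

Tangency of A1 to both parallel lines with radius 5.4 puts K and L at S ± 5.4·n: K = (5.159, 1.597), L = (-5.159, -1.597). Equal radii place T and H the same way about C: T = C + 5.4·n = (19.32, -44.16), H = C − 5.4·n = (9.006, -47.35). So H.x = 9.006.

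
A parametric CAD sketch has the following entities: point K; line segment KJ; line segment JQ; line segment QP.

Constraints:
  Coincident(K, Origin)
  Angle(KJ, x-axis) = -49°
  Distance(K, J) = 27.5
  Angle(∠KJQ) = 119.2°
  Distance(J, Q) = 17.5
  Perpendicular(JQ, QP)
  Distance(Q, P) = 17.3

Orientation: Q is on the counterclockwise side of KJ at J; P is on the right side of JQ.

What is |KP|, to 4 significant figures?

51.59

∠KJQ = 119.2°, so JQ runs at -49.0° + (180° − 119.2°) = 11.80° from the x-axis; with |JQ| = 17.5, Q = J + 17.5·(cos 11.80°, sin 11.80°) = (35.17, -17.18). The perpendicularity gives QP at right angles to JQ; with |QP| = 17.3 on the right of JQ, P = Q + 17.3·(0.2045, -0.9789) = (38.71, -34.11). Then |KP| = |P − K| = 51.59.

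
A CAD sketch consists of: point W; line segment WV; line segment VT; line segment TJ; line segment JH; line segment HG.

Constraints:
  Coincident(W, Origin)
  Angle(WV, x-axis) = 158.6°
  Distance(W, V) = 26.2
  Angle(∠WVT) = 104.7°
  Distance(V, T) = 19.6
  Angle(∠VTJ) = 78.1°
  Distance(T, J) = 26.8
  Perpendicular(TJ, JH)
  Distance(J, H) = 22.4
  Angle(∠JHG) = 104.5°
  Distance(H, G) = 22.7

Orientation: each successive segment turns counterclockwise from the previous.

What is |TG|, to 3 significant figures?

28.5

TJ is perpendicular to JH, so JH runs at 65.8°; with |JH| = 22.4, H = (-2.31, 3.17). ∠JHG = 104.5° gives HG at 141° from the x-axis; with |HG| = 22.7, G = (-20.0, 17.4). Then |TG| = |G − T| = 28.5.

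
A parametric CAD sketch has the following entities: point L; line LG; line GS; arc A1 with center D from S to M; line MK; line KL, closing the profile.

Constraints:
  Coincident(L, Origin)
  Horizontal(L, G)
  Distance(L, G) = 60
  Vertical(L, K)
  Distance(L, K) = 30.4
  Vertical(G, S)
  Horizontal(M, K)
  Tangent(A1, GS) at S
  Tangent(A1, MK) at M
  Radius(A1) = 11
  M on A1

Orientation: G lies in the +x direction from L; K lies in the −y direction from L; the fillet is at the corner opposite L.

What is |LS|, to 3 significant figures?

63.1

L is at the origin; LG is horizontal with |LG| = 60.0 and G on the +x side, so G = (60.0, 0.00). LK is vertical with |LK| = 30.4 and K on the −y side, so K = (0.00, -30.4). The virtual corner opposite L is at (60.0, -30.4). Tangency of A1 to GS means the radius DS is perpendicular to GS and the tangent condition forces DM to be normal to MK, with radius 11.0, so the center D sits 11.0 in from both sides at D = (49.0, -19.4). That places the tangent points at S = (60.0, -19.4) on GS and M = (49.0, -30.4) on MK. Then |LS| = |S − L| = 63.1.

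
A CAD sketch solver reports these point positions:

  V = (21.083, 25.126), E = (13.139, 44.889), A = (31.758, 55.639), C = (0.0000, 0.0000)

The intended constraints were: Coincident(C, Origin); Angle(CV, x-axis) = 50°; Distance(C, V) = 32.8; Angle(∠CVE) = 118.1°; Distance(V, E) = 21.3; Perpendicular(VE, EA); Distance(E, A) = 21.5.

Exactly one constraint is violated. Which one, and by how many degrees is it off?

Perpendicular(VE, EA) — off by 8.10°.

C = (0.00, 0.00) ✓; CV at 50.00° ✓; |CV| = 32.80 ✓; ∠CVE = 118.1° ✓; |VE| = 21.30 ✓; ∠(VE, EA) = 81.90° ✗; |EA| = 21.50 ✓.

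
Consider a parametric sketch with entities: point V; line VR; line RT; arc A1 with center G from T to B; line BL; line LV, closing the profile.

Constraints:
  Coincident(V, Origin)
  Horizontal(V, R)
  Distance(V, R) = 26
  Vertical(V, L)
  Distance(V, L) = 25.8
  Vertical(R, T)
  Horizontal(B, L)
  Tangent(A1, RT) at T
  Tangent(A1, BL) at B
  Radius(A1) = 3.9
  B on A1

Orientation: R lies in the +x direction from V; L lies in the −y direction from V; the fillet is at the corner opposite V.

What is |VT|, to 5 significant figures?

33.994

V is at the origin; V and R share the same y with |VR| = 26.0 and R on the +x side, so R = (26.000, 0.0000). VL is vertical with |VL| = 25.8 and L on the −y side, so L = (0.0000, -25.800). The virtual corner opposite V is at (26.000, -25.800). Tangency of A1 to RT means the radius GT is perpendicular to RT and tangency of A1 to BL means the radius GB is perpendicular to BL, with radius 3.9, so the center G sits 3.9 in from both sides at G = (22.100, -21.900). That places the tangent points at T = (26.000, -21.900) on RT and B = (22.100, -25.800) on BL. Then |VT| = |T − V| = 33.994.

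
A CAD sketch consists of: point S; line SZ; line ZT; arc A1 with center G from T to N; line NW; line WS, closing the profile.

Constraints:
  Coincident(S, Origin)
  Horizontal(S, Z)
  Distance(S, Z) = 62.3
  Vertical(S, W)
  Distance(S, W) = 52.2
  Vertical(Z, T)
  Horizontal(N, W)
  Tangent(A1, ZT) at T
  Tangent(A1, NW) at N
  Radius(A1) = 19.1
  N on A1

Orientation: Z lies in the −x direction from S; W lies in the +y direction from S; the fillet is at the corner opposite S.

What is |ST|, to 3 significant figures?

70.5

The virtual corner opposite S is at (-62.3, 52.2). Tangency of A1 to ZT means the radius GT is perpendicular to ZT and the tangent condition forces GN to be normal to NW, with radius 19.1, so the center G sits 19.1 in from both sides at G = (-43.2, 33.1). That places the tangent points at T = (-62.3, 33.1) on ZT and N = (-43.2, 52.2) on NW. Then |ST| = |T − S| = 70.5.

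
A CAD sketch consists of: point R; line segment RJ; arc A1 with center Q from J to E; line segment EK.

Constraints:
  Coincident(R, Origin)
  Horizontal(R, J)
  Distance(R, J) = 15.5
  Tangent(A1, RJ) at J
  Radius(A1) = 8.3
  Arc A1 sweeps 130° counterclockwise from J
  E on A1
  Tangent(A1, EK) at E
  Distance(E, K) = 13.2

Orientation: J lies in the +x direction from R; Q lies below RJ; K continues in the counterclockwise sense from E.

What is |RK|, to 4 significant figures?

29.57

R is at the origin; R and J share the same y with |RJ| = 15.5 and J on the +x side, so J = (15.50, 0.000). A1 meets RJ tangentially, so QJ is at right angles to RJ, so Q = J + (0, -8.3) = (15.50, -8.300). On A1, J sits at bearing 90° from Q; a 130° counterclockwise sweep puts E at bearing 220°, so E = Q + 8.3·(cos 220°, sin 220°) = (9.142, -13.64). Tangency of A1 to EK means the radius QE is perpendicular to EK, so EK runs along (−sin 220°, cos 220°); with |EK| = 13.2, K = (17.63, -23.75). Then |RK| = |K − R| = 29.57.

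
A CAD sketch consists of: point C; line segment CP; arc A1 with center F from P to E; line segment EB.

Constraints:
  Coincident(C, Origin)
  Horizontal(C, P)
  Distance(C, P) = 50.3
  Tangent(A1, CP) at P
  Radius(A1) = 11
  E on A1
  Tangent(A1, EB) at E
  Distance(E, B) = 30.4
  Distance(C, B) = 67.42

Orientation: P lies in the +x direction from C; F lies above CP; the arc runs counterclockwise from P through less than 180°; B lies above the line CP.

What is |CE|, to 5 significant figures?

62.453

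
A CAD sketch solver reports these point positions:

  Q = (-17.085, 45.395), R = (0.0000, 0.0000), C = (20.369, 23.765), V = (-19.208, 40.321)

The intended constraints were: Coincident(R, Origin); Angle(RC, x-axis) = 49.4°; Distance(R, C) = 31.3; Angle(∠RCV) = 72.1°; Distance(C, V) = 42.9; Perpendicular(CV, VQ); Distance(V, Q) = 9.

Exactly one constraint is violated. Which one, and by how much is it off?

Distance(V, Q) = 9 — off by 3.50.

R = (0.00, 0.00) ✓; RC at 49.40° ✓; |RC| = 31.30 ✓; ∠RCV = 72.10° ✓; |CV| = 42.90 ✓; ∠(CV, VQ) = 90.00° ✓; |VQ| = 5.500 ✗.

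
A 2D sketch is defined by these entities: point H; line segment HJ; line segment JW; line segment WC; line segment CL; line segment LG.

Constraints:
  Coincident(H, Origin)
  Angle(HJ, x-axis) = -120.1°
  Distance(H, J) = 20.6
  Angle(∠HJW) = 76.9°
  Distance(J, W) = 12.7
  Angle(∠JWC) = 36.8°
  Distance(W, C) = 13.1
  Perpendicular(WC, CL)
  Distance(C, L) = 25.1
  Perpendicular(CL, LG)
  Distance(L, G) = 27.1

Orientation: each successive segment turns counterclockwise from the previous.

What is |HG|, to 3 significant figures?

48.7

H is at the origin; HJ runs at -120.1° with length 20.6, so J = (-10.3, -17.8). ∠HJW = 76.9° gives JW at -17.0° from the x-axis; with |JW| = 12.7, W = (1.81, -21.5). ∠JWC = 36.8° gives WC at 126° from the x-axis; with |WC| = 13.1, C = (-5.92, -11.0). WC ⟂ CL, so CL runs at -144°; with |CL| = 25.1, L = (-26.2, -25.8). The perpendicularity gives LG at right angles to CL, so LG runs at -53.8°; with |LG| = 27.1, G = (-10.2, -47.7). Then |HG| = |G − H| = 48.7.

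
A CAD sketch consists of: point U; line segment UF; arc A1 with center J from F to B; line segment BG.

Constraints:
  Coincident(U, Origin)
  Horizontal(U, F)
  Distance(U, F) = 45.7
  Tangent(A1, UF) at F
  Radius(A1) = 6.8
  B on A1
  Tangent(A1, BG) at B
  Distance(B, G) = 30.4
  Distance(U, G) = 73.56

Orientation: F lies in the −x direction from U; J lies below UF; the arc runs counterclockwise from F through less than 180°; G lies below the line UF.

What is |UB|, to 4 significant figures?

51.55

U is at the origin; U and F share the same y with |UF| = 45.7 and F on the −x side, so F = (-45.70, 0.000). Since A1 is tangent to UF there, JF ⟂ UF, so J = F + (0, -6.8) = (-45.70, -6.800). Since JB ⟂ BG (tangency), |JG| = √(6.8² + 30.4²) = 31.15 regardless of where B sits on A1. So G lies on both circle(U, 73.56) and circle(J, 31.15); the below-UF intersection is G = (-67.64, -28.92). B is the foot of the tangent from G: B = (-51.46, -3.180).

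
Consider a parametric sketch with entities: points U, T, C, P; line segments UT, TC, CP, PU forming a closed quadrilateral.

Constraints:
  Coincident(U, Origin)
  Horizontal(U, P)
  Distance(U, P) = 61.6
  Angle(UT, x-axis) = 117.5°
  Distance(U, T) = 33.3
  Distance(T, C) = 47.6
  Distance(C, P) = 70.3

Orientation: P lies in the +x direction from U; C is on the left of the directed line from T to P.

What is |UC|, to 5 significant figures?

62.578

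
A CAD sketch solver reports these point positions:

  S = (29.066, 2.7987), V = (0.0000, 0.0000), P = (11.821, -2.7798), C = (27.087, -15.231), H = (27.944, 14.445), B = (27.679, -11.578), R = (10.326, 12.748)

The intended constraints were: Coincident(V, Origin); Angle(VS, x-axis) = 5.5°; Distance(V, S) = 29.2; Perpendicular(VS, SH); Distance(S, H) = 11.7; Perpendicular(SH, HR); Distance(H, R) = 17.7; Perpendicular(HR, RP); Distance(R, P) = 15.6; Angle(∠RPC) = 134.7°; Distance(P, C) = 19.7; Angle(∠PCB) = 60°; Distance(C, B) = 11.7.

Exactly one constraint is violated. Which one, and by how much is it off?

Distance(C, B) = 11.7 — off by 8.00.

V = (0.00, 0.00) ✓; VS at 5.500° ✓; |VS| = 29.20 ✓; ∠(VS, SH) = 90.00° ✓; |SH| = 11.70 ✓; ∠(SH, HR) = 90.00° ✓; |HR| = 17.70 ✓; ∠(HR, RP) = 90.00° ✓; |RP| = 15.60 ✓; ∠RPC = 134.7° ✓; |PC| = 19.70 ✓; ∠PCB = 60.00° ✓; |CB| = 3.701 ✗.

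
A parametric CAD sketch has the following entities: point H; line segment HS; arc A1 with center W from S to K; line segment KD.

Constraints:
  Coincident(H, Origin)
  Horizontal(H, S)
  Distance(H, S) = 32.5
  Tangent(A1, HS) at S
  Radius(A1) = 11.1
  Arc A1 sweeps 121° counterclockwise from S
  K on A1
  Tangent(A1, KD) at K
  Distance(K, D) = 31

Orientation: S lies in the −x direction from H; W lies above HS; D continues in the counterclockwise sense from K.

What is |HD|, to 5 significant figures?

58.308

H is at the origin; H and S share the same y with |HS| = 32.5 and S on the −x side, so S = (-32.500, 0.0000). Tangency of A1 to HS means the radius WS is perpendicular to HS, so W = S + (0, 11.1) = (-32.500, 11.100). On A1, S sits at bearing -90° from W; a 121° counterclockwise sweep puts K at bearing 31°, so K = W + 11.1·(cos 31°, sin 31°) = (-22.985, 16.817). Tangency of A1 to KD means the radius WK is perpendicular to KD, so KD runs along (−sin 31°, cos 31°); with |KD| = 31.0, D = (-38.952, 43.389). Then |HD| = |D − H| = 58.308.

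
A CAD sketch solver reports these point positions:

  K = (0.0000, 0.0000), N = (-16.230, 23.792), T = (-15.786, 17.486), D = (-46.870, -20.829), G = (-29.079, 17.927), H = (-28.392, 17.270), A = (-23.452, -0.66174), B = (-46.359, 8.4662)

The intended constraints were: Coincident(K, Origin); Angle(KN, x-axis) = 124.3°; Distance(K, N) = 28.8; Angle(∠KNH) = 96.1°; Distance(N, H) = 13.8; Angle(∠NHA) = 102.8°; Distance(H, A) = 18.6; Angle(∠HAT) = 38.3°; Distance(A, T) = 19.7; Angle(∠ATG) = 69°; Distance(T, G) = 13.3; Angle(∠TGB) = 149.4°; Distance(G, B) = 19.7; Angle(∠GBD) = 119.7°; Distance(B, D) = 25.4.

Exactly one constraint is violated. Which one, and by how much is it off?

Distance(B, D) = 25.4 — off by 3.90.

K = (0.00, 0.00) ✓; KN at 124.3° ✓; |KN| = 28.80 ✓; ∠KNH = 96.10° ✓; |NH| = 13.80 ✓; ∠NHA = 102.8° ✓; |HA| = 18.60 ✓; ∠HAT = 38.30° ✓; |AT| = 19.70 ✓; ∠ATG = 69.00° ✓; |TG| = 13.30 ✓; ∠TGB = 149.4° ✓; |GB| = 19.70 ✓; ∠GBD = 119.7° ✓; |BD| = 29.30 ✗.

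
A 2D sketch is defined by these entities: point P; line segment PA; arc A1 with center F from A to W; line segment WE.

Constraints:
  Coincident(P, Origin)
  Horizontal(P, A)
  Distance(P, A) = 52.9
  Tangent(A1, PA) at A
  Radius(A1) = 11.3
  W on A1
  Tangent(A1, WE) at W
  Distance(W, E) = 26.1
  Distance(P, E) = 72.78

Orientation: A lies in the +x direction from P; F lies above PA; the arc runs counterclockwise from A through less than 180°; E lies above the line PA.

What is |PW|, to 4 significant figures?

65.32

Checks: |FW| = 11.30 ✓; ∠(FW, WE) = 90.00° ✓; |WE| = 26.10 ✓; |PE| = 72.78 ✓.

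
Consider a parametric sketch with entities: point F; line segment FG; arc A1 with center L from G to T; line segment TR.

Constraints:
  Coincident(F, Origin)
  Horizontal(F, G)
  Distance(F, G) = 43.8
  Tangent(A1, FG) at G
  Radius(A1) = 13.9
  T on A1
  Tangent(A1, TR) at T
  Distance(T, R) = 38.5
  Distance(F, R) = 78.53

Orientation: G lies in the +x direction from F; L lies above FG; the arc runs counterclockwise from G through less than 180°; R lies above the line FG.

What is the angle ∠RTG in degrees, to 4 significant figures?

135.9°

Checks: ∠(LG, GF) = 90.00° ✓; |LG| = 13.90 ✓; |LT| = 13.90 ✓; ∠(LT, TR) = 90.00° ✓; |TR| = 38.50 ✓; |FR| = 78.53 ✓.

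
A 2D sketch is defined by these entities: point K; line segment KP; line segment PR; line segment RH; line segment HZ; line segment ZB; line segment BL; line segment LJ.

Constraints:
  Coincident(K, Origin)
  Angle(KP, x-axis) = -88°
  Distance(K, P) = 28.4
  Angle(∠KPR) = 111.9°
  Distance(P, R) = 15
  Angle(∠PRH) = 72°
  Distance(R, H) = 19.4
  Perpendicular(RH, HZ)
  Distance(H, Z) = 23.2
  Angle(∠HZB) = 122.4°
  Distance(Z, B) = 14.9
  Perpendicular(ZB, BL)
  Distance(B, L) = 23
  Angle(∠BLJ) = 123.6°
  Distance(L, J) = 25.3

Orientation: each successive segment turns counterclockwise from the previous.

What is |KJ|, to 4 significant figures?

39.41

K is at the origin; KP runs at -88.0° with length 28.4, so P = (0.9911, -28.38). ∠KPR = 111.9° gives PR at -19.90° from the x-axis; with |PR| = 15.0, R = (15.10, -33.49). ∠PRH = 72.0° gives RH at 88.10° from the x-axis; with |RH| = 19.4, H = (15.74, -14.10). RH ⟂ HZ, so HZ runs at 178.1°; with |HZ| = 23.2, Z = (-7.449, -13.33). ∠HZB = 122.4° gives ZB at -124.3° from the x-axis; with |ZB| = 14.9, B = (-15.85, -25.64). ZB ⟂ BL, so BL runs at -34.30°; with |BL| = 23.0, L = (3.155, -38.60). ∠BLJ = 123.6° gives LJ at 22.10° from the x-axis; with |LJ| = 25.3, J = (26.60, -29.08). Then |KJ| = |J − K| = 39.41.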